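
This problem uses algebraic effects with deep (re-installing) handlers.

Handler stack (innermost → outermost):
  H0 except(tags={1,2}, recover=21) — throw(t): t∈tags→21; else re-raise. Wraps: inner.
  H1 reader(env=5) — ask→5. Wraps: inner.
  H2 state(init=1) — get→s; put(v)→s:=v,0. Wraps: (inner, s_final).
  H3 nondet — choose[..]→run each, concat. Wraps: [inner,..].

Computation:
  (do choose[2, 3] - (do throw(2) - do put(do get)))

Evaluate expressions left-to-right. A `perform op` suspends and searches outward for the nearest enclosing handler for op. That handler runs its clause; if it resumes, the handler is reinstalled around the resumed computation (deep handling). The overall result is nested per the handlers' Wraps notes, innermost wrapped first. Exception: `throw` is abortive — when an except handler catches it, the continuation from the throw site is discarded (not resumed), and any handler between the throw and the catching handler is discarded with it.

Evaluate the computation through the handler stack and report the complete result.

Answer: [(21, 1), (21, 1)]

Working:
choose[2, 3] @ H3
  branch[0] choose=2:
    throw(2) @ H0 caught ⇒ 21
    H1 returns 21
    H2 returns (21, 1)
    H3 returns [(21, 1)]
  branch[1] choose=3:
    throw(2) @ H0 caught ⇒ 21
    H1 returns 21
    H2 returns (21, 1)
    H3 returns [(21, 1)]
= [(21, 1), (21, 1)]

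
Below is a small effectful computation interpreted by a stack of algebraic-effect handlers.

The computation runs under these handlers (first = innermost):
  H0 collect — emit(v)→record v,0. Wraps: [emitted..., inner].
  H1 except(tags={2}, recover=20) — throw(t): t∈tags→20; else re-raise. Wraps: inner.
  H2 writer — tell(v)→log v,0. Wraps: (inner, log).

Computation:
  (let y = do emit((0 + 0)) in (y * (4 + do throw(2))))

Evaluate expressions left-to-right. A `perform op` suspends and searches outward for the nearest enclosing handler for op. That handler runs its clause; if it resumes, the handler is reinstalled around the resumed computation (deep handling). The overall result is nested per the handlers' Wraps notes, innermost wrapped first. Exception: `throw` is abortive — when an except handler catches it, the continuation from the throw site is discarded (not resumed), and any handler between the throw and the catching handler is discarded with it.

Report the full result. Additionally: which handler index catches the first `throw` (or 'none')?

Evaluation trace:
emit(0) @ H0 ⇒ out+=0
throw(2) @ H1 caught ⇒ 20
H2 returns (20, ())
= (20, ())

Answer: (20, ()) ; first throw caught by: H1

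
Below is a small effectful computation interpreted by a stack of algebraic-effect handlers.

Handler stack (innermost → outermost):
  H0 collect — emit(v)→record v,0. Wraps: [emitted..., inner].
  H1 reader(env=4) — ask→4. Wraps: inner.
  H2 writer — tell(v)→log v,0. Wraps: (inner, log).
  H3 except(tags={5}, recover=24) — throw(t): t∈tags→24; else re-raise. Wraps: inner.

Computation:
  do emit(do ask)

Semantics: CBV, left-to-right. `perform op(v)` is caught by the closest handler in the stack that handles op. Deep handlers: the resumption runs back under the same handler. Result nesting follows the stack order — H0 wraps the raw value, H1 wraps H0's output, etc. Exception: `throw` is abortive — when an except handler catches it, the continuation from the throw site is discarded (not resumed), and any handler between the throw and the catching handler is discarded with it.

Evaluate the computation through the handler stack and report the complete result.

Answer: ([4, 0], ())

Step-by-step:
ask @ H1 ⇒ 4
emit(4) @ H0 ⇒ out+=4
H0 returns [4, 0]
H1 returns [4, 0]
H2 returns ([4, 0], ())
H3 returns ([4, 0], ())
= ([4, 0], ())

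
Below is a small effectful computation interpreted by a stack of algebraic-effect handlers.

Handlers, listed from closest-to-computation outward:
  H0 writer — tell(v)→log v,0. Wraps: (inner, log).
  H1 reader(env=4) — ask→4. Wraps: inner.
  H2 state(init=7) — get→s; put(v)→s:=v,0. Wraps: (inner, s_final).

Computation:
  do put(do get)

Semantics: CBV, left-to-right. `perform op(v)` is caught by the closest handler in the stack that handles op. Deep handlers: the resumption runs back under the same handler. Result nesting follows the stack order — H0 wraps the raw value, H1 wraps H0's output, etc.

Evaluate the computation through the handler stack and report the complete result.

Step-by-step:
get @ H2 ⇒ 7
put(7) @ H2 ⇒ s:=7
H0 returns (0, ())
H1 returns (0, ())
H2 returns ((0, ()), 7)
= ((0, ()), 7)

Answer: ((0, ()), 7)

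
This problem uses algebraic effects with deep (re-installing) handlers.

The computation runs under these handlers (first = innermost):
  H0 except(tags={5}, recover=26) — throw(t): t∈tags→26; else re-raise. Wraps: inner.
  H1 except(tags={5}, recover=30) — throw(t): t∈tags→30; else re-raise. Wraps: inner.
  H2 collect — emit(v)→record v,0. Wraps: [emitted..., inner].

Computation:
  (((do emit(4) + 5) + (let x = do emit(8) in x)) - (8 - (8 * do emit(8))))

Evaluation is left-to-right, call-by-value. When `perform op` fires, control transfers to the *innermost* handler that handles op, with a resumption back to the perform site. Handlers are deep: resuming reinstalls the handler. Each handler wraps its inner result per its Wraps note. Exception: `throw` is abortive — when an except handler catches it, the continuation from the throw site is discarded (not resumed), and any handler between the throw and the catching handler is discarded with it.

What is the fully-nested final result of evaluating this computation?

Answer: [4, 8, 8, -3]

Step-by-step:
emit(4) @ H2 ⇒ out+=4
emit(8) @ H2 ⇒ out+=8
emit(8) @ H2 ⇒ out+=8
H0 returns -3
H1 returns -3
H2 returns [4, 8, 8, -3]
= [4, 8, 8, -3]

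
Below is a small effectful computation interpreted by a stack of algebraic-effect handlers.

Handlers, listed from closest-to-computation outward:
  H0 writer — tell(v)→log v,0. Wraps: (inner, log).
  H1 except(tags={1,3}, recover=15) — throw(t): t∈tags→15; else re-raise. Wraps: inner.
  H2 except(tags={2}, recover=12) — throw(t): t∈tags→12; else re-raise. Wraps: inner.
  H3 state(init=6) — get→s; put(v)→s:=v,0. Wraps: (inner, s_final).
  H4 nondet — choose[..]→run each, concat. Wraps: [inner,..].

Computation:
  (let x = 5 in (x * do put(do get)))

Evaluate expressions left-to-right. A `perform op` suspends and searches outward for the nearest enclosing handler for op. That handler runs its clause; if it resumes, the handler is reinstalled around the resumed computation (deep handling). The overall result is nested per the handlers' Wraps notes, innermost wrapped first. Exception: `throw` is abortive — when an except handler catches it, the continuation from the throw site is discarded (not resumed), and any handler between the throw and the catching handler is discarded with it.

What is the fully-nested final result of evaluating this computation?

Answer: [((0, ()), 6)]

Working:
get @ H3 ⇒ 6
put(6) @ H3 ⇒ s:=6
H0 returns (0, ())
H1 returns (0, ())
H2 returns (0, ())
H3 returns ((0, ()), 6)
H4 returns [((0, ()), 6)]
= [((0, ()), 6)]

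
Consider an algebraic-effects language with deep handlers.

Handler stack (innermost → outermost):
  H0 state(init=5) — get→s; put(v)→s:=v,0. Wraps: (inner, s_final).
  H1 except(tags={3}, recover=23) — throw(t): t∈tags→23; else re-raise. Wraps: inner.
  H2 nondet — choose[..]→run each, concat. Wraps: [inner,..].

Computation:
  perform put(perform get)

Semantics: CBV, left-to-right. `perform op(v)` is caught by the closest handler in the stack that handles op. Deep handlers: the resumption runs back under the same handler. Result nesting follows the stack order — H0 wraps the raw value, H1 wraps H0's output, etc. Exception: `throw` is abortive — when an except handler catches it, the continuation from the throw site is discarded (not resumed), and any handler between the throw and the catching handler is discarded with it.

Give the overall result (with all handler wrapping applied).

Step-by-step:
get @ H0 ⇒ 5
put(5) @ H0 ⇒ s:=5
H0 returns (0, 5)
H1 returns (0, 5)
H2 returns [(0, 5)]
= [(0, 5)]

Answer: [(0, 5)]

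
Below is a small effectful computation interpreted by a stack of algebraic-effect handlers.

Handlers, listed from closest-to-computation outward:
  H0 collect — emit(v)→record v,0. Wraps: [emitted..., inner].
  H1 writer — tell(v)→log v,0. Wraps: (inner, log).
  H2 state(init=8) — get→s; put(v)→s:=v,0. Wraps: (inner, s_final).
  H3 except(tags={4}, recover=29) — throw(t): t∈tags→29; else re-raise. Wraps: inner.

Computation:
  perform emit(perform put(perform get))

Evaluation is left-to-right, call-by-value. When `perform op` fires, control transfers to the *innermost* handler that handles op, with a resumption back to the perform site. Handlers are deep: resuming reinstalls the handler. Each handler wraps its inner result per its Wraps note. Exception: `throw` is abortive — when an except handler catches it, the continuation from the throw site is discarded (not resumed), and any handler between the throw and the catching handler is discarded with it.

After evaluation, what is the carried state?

Answer: 8

Working:
get @ H2 ⇒ 8
put(8) @ H2 ⇒ s:=8
emit(0) @ H0 ⇒ out+=0
H0 returns [0, 0]
H1 returns ([0, 0], ())
H2 returns (([0, 0], ()), 8)
H3 returns (([0, 0], ()), 8)
= (([0, 0], ()), 8)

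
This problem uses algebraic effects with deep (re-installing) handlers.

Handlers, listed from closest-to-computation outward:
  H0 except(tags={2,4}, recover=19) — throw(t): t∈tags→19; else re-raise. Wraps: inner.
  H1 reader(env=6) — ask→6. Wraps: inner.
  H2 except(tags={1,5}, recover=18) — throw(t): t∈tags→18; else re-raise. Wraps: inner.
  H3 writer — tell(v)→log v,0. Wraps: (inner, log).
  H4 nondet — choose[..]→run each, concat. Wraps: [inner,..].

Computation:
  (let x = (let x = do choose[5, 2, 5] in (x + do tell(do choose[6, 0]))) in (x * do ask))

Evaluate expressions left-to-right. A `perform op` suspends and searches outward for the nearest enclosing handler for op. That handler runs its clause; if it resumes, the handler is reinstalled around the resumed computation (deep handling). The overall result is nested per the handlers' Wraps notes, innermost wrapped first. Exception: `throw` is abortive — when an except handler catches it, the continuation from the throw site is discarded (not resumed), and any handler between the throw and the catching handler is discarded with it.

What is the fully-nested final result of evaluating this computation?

Step-by-step:
choose[5, 2, 5] @ H4
  branch[0] choose=5:
    choose[6, 0] @ H4
      branch[0] choose=6:
        tell(6) @ H3 ⇒ log+=6
        ask @ H1 ⇒ 6
        H0 returns 30
        H1 returns 30
        H2 returns 30
        H3 returns (30, (6))
        H4 returns [(30, (6))]
      branch[1] choose=0:
        tell(0) @ H3 ⇒ log+=0
        ask @ H1 ⇒ 6
        H0 returns 30
        H1 returns 30
        H2 returns 30
        H3 returns (30, (0))
        H4 returns [(30, (0))]
  branch[1] choose=2:
    choose[6, 0] @ H4
      branch[0] choose=6:
        tell(6) @ H3 ⇒ log+=6
        ask @ H1 ⇒ 6
        H0 returns 12
        H1 returns 12
        H2 returns 12
        H3 returns (12, (6))
        H4 returns [(12, (6))]
      branch[1] choose=0:
        tell(0) @ H3 ⇒ log+=0
        ask @ H1 ⇒ 6
        H0 returns 12
        H1 returns 12
        H2 returns 12
        H3 returns (12, (0))
        H4 returns [(12, (0))]
  branch[2] choose=5:
    choose[6, 0] @ H4
      branch[0] choose=6:
        tell(6) @ H3 ⇒ log+=6
        ask @ H1 ⇒ 6
        H0 returns 30
        H1 returns 30
        H2 returns 30
        H3 returns (30, (6))
        H4 returns [(30, (6))]
      branch[1] choose=0:
        tell(0) @ H3 ⇒ log+=0
        ask @ H1 ⇒ 6
        H0 returns 30
        H1 returns 30
        H2 returns 30
        H3 returns (30, (0))
        H4 returns [(30, (0))]
= [(30, (6)), (30, (0)), (12, (6)), (12, (0)), (30, (6)), (30, (0))]

Answer: [(30, (6)), (30, (0)), (12, (6)), (12, (0)), (30, (6)), (30, (0))]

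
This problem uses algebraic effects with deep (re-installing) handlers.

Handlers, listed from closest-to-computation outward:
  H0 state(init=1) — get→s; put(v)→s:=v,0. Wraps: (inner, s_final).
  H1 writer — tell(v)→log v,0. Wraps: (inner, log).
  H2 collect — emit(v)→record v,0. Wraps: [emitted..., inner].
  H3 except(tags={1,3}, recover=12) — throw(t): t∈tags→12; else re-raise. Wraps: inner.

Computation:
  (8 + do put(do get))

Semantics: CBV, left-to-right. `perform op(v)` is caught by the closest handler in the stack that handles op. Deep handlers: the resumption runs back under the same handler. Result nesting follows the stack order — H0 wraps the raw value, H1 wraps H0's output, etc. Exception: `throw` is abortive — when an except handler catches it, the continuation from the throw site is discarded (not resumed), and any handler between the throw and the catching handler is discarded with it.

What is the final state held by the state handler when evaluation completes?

Evaluation trace:
get @ H0 ⇒ 1
put(1) @ H0 ⇒ s:=1
H0 returns (8, 1)
H1 returns ((8, 1), ())
H2 returns [((8, 1), ())]
H3 returns [((8, 1), ())]
= [((8, 1), ())]

Answer: 1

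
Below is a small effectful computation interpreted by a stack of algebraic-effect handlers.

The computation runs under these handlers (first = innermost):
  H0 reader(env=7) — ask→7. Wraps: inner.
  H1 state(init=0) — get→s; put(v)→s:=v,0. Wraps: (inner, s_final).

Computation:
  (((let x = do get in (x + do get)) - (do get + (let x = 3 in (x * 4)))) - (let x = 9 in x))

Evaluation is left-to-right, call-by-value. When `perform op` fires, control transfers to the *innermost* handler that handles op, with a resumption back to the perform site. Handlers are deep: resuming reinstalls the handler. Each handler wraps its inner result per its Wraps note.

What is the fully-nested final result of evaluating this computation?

Step-by-step:
get @ H1 ⇒ 0
get @ H1 ⇒ 0
get @ H1 ⇒ 0
H0 returns -21
H1 returns (-21, 0)
= (-21, 0)

Answer: (-21, 0)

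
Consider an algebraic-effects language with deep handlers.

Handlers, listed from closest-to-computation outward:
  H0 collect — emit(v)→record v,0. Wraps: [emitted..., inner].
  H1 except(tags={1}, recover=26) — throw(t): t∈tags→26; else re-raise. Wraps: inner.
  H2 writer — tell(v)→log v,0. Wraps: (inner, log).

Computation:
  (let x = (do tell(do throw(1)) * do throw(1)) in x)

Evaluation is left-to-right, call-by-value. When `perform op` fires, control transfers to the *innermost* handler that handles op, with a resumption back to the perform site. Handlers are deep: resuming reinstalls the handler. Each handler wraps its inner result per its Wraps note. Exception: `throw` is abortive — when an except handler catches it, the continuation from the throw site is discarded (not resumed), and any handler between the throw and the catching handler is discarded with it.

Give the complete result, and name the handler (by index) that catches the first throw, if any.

Answer: (26, ()) ; first throw caught by: H1

Working:
throw(1) @ H1 caught ⇒ 26
H2 returns (26, ())
= (26, ())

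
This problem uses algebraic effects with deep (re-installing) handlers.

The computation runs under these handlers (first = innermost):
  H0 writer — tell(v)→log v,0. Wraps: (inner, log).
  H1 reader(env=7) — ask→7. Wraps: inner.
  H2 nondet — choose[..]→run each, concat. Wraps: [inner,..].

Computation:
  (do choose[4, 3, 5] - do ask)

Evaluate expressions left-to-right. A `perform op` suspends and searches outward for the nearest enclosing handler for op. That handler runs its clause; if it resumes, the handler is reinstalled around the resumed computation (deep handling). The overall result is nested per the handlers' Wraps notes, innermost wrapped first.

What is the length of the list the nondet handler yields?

Evaluation trace:
choose[4, 3, 5] @ H2
  branch[0] choose=4:
    ask @ H1 ⇒ 7
    H0 returns (-3, ())
    H1 returns (-3, ())
    H2 returns [(-3, ())]
  branch[1] choose=3:
    ask @ H1 ⇒ 7
    H0 returns (-4, ())
    H1 returns (-4, ())
    H2 returns [(-4, ())]
  branch[2] choose=5:
    ask @ H1 ⇒ 7
    H0 returns (-2, ())
    H1 returns (-2, ())
    H2 returns [(-2, ())]
= [(-3, ()), (-4, ()), (-2, ())]

Answer: 3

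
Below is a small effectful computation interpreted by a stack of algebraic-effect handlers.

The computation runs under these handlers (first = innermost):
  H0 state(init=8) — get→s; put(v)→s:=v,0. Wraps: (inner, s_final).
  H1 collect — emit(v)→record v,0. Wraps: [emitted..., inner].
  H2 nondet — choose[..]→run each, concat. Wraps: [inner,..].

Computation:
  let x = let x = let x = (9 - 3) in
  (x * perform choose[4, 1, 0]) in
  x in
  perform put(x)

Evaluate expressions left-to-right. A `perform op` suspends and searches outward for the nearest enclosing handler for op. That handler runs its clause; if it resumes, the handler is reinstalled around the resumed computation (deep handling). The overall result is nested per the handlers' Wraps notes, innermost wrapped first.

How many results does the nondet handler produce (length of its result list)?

Answer: 3

Evaluation trace:
choose[4, 1, 0] @ H2
  branch[0] choose=4:
    put(24) @ H0 ⇒ s:=24
    H0 returns (0, 24)
    H1 returns [(0, 24)]
    H2 returns [[(0, 24)]]
  branch[1] choose=1:
    put(6) @ H0 ⇒ s:=6
    H0 returns (0, 6)
    H1 returns [(0, 6)]
    H2 returns [[(0, 6)]]
  branch[2] choose=0:
    put(0) @ H0 ⇒ s:=0
    H0 returns (0, 0)
    H1 returns [(0, 0)]
    H2 returns [[(0, 0)]]
= [[(0, 24)], [(0, 6)], [(0, 0)]]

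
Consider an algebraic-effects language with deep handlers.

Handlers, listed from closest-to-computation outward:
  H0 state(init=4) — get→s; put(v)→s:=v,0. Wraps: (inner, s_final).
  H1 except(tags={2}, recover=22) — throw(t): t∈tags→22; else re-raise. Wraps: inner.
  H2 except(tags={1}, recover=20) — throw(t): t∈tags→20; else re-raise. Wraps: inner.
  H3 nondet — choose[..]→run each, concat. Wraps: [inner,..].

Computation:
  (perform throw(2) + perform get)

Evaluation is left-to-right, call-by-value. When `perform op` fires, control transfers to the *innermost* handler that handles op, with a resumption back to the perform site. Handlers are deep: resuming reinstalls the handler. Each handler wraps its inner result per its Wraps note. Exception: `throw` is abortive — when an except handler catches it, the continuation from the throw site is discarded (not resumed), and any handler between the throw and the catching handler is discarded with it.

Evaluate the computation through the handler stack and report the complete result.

Working:
throw(2) @ H1 caught ⇒ 22
H2 returns 22
H3 returns [22]
= [22]

Answer: [22]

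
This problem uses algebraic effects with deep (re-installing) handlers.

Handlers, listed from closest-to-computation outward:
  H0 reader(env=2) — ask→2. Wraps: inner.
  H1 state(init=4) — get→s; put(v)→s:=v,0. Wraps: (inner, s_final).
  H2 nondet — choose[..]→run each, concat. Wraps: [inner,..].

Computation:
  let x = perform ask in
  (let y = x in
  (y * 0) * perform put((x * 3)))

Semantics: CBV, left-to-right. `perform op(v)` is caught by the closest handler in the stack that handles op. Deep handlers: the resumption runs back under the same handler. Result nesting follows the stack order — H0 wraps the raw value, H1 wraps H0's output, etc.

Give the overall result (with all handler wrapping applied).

Step-by-step:
ask @ H0 ⇒ 2
put(6) @ H1 ⇒ s:=6
H0 returns 0
H1 returns (0, 6)
H2 returns [(0, 6)]
= [(0, 6)]

Answer: [(0, 6)]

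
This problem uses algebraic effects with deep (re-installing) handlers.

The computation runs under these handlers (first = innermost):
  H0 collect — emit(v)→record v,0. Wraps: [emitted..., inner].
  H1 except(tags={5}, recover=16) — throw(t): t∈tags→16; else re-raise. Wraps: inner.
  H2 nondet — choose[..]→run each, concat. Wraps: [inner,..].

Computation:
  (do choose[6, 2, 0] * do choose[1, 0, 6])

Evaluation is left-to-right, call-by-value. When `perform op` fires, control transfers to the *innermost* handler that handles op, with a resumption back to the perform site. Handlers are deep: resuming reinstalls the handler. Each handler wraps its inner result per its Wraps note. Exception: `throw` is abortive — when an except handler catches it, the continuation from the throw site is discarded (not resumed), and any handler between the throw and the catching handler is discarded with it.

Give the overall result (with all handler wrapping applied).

Step-by-step:
choose[6, 2, 0] @ H2
  branch[0] choose=6:
    choose[1, 0, 6] @ H2
      branch[0] choose=1:
        H0 returns [6]
        H1 returns [6]
        H2 returns [[6]]
      branch[1] choose=0:
        H0 returns [0]
        H1 returns [0]
        H2 returns [[0]]
      branch[2] choose=6:
        H0 returns [36]
        H1 returns [36]
        H2 returns [[36]]
  branch[1] choose=2:
    choose[1, 0, 6] @ H2
      branch[0] choose=1:
        H0 returns [2]
        H1 returns [2]
        H2 returns [[2]]
      branch[1] choose=0:
        H0 returns [0]
        H1 returns [0]
        H2 returns [[0]]
      branch[2] choose=6:
        H0 returns [12]
        H1 returns [12]
        H2 returns [[12]]
  branch[2] choose=0:
    choose[1, 0, 6] @ H2
      branch[0] choose=1:
        H0 returns [0]
        H1 returns [0]
        H2 returns [[0]]
      branch[1] choose=0:
        H0 returns [0]
        H1 returns [0]
        H2 returns [[0]]
      branch[2] choose=6:
        H0 returns [0]
        H1 returns [0]
        H2 returns [[0]]
= [[6], [0], [36], [2], [0], [12], [0], [0], [0]]

Answer: [[6], [0], [36], [2], [0], [12], [0], [0], [0]]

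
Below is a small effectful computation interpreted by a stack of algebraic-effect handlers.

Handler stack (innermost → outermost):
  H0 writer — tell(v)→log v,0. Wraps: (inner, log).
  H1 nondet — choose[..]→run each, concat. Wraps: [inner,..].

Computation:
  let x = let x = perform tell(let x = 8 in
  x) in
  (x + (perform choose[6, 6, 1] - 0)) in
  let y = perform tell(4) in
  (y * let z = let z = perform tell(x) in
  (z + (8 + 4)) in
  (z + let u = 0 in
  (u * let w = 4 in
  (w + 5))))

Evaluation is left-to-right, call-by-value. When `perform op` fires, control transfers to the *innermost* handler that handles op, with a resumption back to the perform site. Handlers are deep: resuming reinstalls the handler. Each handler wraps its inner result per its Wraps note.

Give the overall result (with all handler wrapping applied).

Step-by-step:
tell(8) @ H0 ⇒ log+=8
choose[6, 6, 1] @ H1
  branch[0] choose=6:
    tell(4) @ H0 ⇒ log+=4
    tell(6) @ H0 ⇒ log+=6
    H0 returns (0, (8, 4, 6))
    H1 returns [(0, (8, 4, 6))]
  branch[1] choose=6:
    tell(4) @ H0 ⇒ log+=4
    tell(6) @ H0 ⇒ log+=6
    H0 returns (0, (8, 4, 6))
    H1 returns [(0, (8, 4, 6))]
  branch[2] choose=1:
    tell(4) @ H0 ⇒ log+=4
    tell(1) @ H0 ⇒ log+=1
    H0 returns (0, (8, 4, 1))
    H1 returns [(0, (8, 4, 1))]
= [(0, (8, 4, 6)), (0, (8, 4, 6)), (0, (8, 4, 1))]

Answer: [(0, (8, 4, 6)), (0, (8, 4, 6)), (0, (8, 4, 1))]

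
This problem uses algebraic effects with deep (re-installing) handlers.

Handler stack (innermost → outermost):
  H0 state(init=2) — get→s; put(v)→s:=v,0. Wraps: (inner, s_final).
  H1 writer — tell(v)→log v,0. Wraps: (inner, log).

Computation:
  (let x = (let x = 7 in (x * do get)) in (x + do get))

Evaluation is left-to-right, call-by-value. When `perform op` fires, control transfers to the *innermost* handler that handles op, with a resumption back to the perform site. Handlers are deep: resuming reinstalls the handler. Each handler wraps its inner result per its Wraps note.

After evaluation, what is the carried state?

Working:
get @ H0 ⇒ 2
get @ H0 ⇒ 2
H0 returns (16, 2)
H1 returns ((16, 2), ())
= ((16, 2), ())

Answer: 2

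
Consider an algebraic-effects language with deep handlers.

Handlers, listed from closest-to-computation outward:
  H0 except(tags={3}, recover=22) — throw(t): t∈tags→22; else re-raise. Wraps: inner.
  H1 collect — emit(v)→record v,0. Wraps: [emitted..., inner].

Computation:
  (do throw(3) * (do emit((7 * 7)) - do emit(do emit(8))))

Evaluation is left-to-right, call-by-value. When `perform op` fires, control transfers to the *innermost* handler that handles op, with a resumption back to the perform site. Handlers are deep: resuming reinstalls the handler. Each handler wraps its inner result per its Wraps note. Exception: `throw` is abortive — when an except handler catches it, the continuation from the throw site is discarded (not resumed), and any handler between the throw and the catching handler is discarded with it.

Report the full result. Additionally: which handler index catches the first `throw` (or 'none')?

Working:
throw(3) @ H0 caught ⇒ 22
H1 returns [22]
= [22]

Answer: [22] ; first throw caught by: H0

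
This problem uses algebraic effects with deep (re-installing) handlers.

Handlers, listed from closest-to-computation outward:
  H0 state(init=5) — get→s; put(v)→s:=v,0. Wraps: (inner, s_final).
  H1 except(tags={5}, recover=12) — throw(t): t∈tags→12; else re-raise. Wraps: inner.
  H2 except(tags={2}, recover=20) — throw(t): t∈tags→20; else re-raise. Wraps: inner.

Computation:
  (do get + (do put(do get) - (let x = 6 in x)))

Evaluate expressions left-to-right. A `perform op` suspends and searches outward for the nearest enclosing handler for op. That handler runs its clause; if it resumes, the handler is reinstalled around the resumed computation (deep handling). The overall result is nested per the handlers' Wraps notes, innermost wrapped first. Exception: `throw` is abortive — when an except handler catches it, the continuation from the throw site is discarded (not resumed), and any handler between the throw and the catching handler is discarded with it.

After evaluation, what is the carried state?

Answer: 5

Evaluation trace:
get @ H0 ⇒ 5
get @ H0 ⇒ 5
put(5) @ H0 ⇒ s:=5
H0 returns (-1, 5)
H1 returns (-1, 5)
H2 returns (-1, 5)
= (-1, 5)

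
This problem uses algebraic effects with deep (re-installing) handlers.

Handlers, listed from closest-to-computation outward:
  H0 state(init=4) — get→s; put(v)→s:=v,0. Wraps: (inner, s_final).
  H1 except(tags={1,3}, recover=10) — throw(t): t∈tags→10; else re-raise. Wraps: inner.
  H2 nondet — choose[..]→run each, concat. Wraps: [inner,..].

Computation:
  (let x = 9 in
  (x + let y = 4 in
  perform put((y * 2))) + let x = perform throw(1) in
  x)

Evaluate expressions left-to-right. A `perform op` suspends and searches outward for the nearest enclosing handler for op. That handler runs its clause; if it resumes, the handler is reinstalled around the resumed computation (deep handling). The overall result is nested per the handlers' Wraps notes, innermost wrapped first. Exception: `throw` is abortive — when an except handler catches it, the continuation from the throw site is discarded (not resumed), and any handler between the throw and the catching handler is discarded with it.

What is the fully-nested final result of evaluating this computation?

Answer: [10]

Step-by-step:
put(8) @ H0 ⇒ s:=8
throw(1) @ H1 caught ⇒ 10
H2 returns [10]
= [10]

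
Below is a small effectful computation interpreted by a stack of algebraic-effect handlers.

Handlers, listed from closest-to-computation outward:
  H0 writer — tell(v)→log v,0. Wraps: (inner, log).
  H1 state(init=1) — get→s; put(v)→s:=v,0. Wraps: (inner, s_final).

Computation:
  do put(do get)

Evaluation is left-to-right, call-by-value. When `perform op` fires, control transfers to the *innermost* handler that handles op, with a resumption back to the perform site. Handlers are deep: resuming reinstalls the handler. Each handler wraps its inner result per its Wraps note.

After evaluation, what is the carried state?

Answer: 1

Step-by-step:
get @ H1 ⇒ 1
put(1) @ H1 ⇒ s:=1
H0 returns (0, ())
H1 returns ((0, ()), 1)
= ((0, ()), 1)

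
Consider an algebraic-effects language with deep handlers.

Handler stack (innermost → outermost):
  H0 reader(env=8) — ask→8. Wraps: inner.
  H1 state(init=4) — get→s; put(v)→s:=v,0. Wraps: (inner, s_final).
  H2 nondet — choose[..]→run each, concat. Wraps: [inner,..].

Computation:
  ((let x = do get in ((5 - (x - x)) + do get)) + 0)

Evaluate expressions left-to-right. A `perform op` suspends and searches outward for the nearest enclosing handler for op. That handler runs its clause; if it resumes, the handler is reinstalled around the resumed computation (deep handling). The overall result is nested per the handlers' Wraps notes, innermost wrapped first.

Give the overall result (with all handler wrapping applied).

Answer: [(9, 4)]

Step-by-step:
get @ H1 ⇒ 4
get @ H1 ⇒ 4
H0 returns 9
H1 returns (9, 4)
H2 returns [(9, 4)]
= [(9, 4)]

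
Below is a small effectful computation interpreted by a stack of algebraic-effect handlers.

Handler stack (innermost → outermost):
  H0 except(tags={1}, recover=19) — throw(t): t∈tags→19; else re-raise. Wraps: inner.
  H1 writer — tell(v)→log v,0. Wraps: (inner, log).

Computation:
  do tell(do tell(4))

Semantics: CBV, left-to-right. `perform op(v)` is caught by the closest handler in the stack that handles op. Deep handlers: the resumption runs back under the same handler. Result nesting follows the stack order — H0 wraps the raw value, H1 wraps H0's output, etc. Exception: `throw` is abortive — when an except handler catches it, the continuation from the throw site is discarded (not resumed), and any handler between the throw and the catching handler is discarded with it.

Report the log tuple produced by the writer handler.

Answer: (4, 0)

Step-by-step:
tell(4) @ H1 ⇒ log+=4
tell(0) @ H1 ⇒ log+=0
H0 returns 0
H1 returns (0, (4, 0))
= (0, (4, 0))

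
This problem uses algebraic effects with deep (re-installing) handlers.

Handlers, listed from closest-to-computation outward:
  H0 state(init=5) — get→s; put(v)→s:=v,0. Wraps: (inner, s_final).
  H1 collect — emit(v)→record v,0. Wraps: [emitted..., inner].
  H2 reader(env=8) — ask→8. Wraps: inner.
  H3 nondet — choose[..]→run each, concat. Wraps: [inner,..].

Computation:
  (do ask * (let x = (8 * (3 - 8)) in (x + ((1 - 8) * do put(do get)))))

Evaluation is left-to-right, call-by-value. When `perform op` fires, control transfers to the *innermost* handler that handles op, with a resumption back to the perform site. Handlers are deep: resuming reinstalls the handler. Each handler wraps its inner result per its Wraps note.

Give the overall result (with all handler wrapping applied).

Answer: [[(-320, 5)]]

Working:
ask @ H2 ⇒ 8
get @ H0 ⇒ 5
put(5) @ H0 ⇒ s:=5
H0 returns (-320, 5)
H1 returns [(-320, 5)]
H2 returns [(-320, 5)]
H3 returns [[(-320, 5)]]
= [[(-320, 5)]]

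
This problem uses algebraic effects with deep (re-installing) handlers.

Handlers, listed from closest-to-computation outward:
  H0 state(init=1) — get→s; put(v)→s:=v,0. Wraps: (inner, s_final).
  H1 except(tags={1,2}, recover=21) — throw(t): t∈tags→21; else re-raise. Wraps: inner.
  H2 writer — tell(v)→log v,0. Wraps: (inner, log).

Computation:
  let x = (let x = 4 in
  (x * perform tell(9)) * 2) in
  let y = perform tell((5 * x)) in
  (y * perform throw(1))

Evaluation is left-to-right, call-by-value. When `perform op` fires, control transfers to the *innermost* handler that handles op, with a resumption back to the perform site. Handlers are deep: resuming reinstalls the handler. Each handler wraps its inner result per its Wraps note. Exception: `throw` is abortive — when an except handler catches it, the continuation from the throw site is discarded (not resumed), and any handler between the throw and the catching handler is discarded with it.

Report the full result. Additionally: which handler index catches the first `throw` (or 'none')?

Answer: (21, (9, 0)) ; first throw caught by: H1

Working:
tell(9) @ H2 ⇒ log+=9
tell(0) @ H2 ⇒ log+=0
throw(1) @ H1 caught ⇒ 21
H2 returns (21, (9, 0))
= (21, (9, 0))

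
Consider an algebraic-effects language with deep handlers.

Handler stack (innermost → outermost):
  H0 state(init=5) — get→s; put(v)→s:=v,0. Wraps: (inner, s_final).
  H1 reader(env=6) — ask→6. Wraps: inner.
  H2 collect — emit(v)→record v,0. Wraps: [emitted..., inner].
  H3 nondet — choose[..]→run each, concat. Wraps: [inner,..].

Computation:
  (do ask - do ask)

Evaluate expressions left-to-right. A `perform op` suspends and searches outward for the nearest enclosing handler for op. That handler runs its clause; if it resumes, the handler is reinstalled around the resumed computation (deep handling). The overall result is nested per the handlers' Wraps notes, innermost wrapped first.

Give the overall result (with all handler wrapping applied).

Answer: [[(0, 5)]]

Step-by-step:
ask @ H1 ⇒ 6
ask @ H1 ⇒ 6
H0 returns (0, 5)
H1 returns (0, 5)
H2 returns [(0, 5)]
H3 returns [[(0, 5)]]
= [[(0, 5)]]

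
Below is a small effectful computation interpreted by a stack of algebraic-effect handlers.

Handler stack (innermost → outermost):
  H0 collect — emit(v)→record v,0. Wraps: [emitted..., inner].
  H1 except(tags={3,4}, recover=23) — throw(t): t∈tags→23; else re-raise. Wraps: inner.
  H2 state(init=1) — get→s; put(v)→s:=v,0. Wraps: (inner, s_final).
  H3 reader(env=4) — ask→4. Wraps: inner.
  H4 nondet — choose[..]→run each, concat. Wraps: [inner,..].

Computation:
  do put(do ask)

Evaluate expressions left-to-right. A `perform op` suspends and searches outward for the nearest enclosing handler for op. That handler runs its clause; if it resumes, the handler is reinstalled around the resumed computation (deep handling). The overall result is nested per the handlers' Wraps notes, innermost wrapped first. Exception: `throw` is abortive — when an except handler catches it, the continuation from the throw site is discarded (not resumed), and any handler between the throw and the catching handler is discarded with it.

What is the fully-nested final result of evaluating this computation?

Answer: [([0], 4)]

Step-by-step:
ask @ H3 ⇒ 4
put(4) @ H2 ⇒ s:=4
H0 returns [0]
H1 returns [0]
H2 returns ([0], 4)
H3 returns ([0], 4)
H4 returns [([0], 4)]
= [([0], 4)]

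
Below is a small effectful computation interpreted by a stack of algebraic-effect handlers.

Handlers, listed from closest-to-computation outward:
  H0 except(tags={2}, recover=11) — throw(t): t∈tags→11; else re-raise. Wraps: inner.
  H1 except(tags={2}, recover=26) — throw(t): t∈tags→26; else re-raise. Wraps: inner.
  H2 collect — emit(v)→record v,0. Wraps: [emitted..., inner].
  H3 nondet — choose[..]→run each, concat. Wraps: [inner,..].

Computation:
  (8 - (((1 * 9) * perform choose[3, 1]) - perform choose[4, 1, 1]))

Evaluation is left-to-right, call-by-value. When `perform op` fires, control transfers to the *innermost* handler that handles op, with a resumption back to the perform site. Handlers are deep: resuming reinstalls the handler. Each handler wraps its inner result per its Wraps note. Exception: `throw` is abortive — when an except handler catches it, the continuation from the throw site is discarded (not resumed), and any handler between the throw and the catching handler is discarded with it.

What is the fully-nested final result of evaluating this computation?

Working:
choose[3, 1] @ H3
  branch[0] choose=3:
    choose[4, 1, 1] @ H3
      branch[0] choose=4:
        H0 returns -15
        H1 returns -15
        H2 returns [-15]
        H3 returns [[-15]]
      branch[1] choose=1:
        H0 returns -18
        H1 returns -18
        H2 returns [-18]
        H3 returns [[-18]]
      branch[2] choose=1:
        H0 returns -18
        H1 returns -18
        H2 returns [-18]
        H3 returns [[-18]]
  branch[1] choose=1:
    choose[4, 1, 1] @ H3
      branch[0] choose=4:
        H0 returns 3
        H1 returns 3
        H2 returns [3]
        H3 returns [[3]]
      branch[1] choose=1:
        H0 returns 0
        H1 returns 0
        H2 returns [0]
        H3 returns [[0]]
      branch[2] choose=1:
        H0 returns 0
        H1 returns 0
        H2 returns [0]
        H3 returns [[0]]
= [[-15], [-18], [-18], [3], [0], [0]]

Answer: [[-15], [-18], [-18], [3], [0], [0]]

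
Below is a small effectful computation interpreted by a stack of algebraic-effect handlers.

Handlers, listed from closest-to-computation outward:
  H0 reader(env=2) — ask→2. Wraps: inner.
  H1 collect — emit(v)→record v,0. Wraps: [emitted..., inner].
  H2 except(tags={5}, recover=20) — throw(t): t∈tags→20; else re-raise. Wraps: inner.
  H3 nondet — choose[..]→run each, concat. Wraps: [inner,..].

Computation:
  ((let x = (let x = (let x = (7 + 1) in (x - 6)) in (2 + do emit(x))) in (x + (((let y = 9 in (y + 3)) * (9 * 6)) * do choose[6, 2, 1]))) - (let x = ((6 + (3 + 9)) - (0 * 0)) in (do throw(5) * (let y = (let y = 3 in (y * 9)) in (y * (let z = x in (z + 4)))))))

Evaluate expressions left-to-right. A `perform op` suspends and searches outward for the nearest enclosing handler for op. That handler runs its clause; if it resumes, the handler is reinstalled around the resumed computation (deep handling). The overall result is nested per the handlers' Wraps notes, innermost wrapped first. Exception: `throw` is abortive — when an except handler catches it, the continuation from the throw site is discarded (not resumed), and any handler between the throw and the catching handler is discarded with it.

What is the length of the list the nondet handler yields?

Answer: 3

Step-by-step:
emit(2) @ H1 ⇒ out+=2
choose[6, 2, 1] @ H3
  branch[0] choose=6:
    throw(5) @ H2 caught ⇒ 20
    H3 returns [20]
  branch[1] choose=2:
    throw(5) @ H2 caught ⇒ 20
    H3 returns [20]
  branch[2] choose=1:
    throw(5) @ H2 caught ⇒ 20
    H3 returns [20]
= [20, 20, 20]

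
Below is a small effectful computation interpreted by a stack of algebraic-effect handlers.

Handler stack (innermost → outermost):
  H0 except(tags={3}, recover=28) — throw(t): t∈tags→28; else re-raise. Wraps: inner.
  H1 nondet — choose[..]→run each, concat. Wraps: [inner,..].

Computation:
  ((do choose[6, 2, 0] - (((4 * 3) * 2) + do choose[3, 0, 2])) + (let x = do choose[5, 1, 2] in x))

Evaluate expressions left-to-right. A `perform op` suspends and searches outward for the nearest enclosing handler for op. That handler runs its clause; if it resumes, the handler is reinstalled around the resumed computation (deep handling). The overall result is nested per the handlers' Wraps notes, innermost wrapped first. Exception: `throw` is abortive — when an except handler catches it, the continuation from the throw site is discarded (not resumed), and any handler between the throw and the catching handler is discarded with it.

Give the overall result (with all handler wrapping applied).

Working:
choose[6, 2, 0] @ H1
  branch[0] choose=6:
    choose[3, 0, 2] @ H1
      branch[0] choose=3:
        choose[5, 1, 2] @ H1
          branch[0] choose=5:
            H0 returns -16
            H1 returns [-16]
          branch[1] choose=1:
            H0 returns -20
            H1 returns [-20]
          branch[2] choose=2:
            H0 returns -19
            H1 returns [-19]
      branch[1] choose=0:
        choose[5, 1, 2] @ H1
          branch[0] choose=5:
            H0 returns -13
            H1 returns [-13]
          branch[1] choose=1:
            H0 returns -17
            H1 returns [-17]
          branch[2] choose=2:
            H0 returns -16
            H1 returns [-16]
      branch[2] choose=2:
        choose[5, 1, 2] @ H1
          branch[0] choose=5:
            H0 returns -15
            H1 returns [-15]
          branch[1] choose=1:
            H0 returns -19
            H1 returns [-19]
          branch[2] choose=2:
            H0 returns -18
            H1 returns [-18]
  branch[1] choose=2:
    choose[3, 0, 2] @ H1
      branch[0] choose=3:
        choose[5, 1, 2] @ H1
          branch[0] choose=5:
            H0 returns -20
            H1 returns [-20]
          branch[1] choose=1:
            H0 returns -24
            H1 returns [-24]
          branch[2] choose=2:
            H0 returns -23
            H1 returns [-23]
      branch[1] choose=0:
        choose[5, 1, 2] @ H1
          branch[0] choose=5:
            H0 returns -17
            H1 returns [-17]
          branch[1] choose=1:
            H0 returns -21
            H1 returns [-21]
          branch[2] choose=2:
            H0 returns -20
            H1 returns [-20]
      branch[2] choose=2:
        choose[5, 1, 2] @ H1
          branch[0] choose=5:
            H0 returns -19
            H1 returns [-19]
          branch[1] choose=1:
            H0 returns -23
            H1 returns [-23]
          branch[2] choose=2:
            H0 returns -22
            H1 returns [-22]
  branch[2] choose=0:
    choose[3, 0, 2] @ H1
      branch[0] choose=3:
        choose[5, 1, 2] @ H1
          branch[0] choose=5:
            H0 returns -22
            H1 returns [-22]
          branch[1] choose=1:
            H0 returns -26
            H1 returns [-26]
          branch[2] choose=2:
            H0 returns -25
            H1 returns [-25]
      branch[1] choose=0:
        choose[5, 1, 2] @ H1
          branch[0] choose=5:
            H0 returns -19
            H1 returns [-19]
          branch[1] choose=1:
            H0 returns -23
            H1 returns [-23]
          branch[2] choose=2:
            H0 returns -22
            H1 returns [-22]
      branch[2] choose=2:
        choose[5, 1, 2] @ H1
          branch[0] choose=5:
            H0 returns -21
            H1 returns [-21]
          branch[1] choose=1:
            H0 returns -25
            H1 returns [-25]
          branch[2] choose=2:
            H0 returns -24
            H1 returns [-24]
= [-16, -20, -19, -13, -17, -16, -15, -19, -18, -20, -24, -23, -17, -21, -20, -19, -23, -22, -22, -26, -25, -19, -23, -22, -21, -25, -24]

Answer: [-16, -20, -19, -13, -17, -16, -15, -19, -18, -20, -24, -23, -17, -21, -20, -19, -23, -22, -22, -26, -25, -19, -23, -22, -21, -25, -24]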